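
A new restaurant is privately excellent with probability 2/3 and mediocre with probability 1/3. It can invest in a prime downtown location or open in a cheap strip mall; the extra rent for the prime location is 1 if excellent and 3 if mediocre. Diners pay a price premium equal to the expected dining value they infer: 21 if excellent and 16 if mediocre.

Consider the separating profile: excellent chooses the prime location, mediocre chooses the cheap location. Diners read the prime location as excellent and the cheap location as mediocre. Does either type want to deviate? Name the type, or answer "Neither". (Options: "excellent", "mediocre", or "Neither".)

mediocre

The prime location pays 21; the cheap location pays 16.
excellent: assigned the prime location, nets 21 − 1 = 20; deviating to the cheap location nets 16.
mediocre: assigned the cheap location, nets 16; deviating to the prime location nets 21 − 3 = 18.
The mediocre type gains 2 by deviating.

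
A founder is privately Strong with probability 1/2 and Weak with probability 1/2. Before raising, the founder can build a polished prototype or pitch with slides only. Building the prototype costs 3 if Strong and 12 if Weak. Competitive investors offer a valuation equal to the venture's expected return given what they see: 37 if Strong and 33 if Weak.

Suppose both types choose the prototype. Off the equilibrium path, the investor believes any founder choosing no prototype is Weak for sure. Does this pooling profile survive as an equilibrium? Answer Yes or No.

No

On path, the investor holds the prior and pays 1/2·37 + 1/2·33 = 35. Off path (no prototype), believing Weak, it pays 33.
Strong: the prototype nets 35 − 3 = 32; no prototype nets 33. Strong would deviate.
Weak: the prototype nets 35 − 12 = 23; no prototype nets 33. Weak would deviate.
A type deviates, so pooling fails.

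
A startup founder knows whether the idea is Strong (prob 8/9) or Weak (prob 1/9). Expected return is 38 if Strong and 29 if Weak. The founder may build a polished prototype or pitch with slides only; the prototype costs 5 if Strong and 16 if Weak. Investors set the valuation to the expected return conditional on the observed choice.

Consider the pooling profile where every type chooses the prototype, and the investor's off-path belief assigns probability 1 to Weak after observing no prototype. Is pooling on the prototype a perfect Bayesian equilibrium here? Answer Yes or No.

No

On path, the investor holds the prior and pays 8/9·38 + 1/9·29 = 37. Off path (no prototype), believing Weak, it pays 29.
Strong: the prototype nets 37 − 5 = 32; no prototype nets 29. Strong stays.
Weak: the prototype nets 37 − 16 = 21; no prototype nets 29. Weak would deviate.
A type deviates, so pooling fails.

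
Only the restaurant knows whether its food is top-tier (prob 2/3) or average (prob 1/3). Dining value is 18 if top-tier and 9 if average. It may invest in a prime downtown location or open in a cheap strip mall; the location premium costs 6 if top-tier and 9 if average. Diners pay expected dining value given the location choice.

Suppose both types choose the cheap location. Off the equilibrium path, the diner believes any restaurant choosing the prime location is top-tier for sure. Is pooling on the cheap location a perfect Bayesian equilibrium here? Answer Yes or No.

Yes

On path, the diner holds the prior and pays 2/3·18 + 1/3·9 = 15. Off path (the prime location), believing top-tier, it pays 18.
top-tier: the cheap location nets 15; the prime location nets 18 − 6 = 12. top-tier stays.
average: the cheap location nets 15; the prime location nets 18 − 9 = 9. average stays.
No type deviates, so pooling is sustained.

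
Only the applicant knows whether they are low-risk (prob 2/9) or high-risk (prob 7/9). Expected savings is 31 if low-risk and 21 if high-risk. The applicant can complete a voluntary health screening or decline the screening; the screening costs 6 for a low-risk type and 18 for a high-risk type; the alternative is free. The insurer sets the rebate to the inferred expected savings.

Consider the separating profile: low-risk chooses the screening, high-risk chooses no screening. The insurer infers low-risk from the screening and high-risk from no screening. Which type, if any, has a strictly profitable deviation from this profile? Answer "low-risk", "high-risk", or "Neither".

Neither

The screening pays 31; no screening pays 21.
low-risk: assigned the screening, nets 31 − 6 = 25; deviating to no screening nets 21.
high-risk: assigned no screening, nets 21; deviating to the screening nets 31 − 18 = 13.
Both types strictly prefer their assigned action; no profitable deviation.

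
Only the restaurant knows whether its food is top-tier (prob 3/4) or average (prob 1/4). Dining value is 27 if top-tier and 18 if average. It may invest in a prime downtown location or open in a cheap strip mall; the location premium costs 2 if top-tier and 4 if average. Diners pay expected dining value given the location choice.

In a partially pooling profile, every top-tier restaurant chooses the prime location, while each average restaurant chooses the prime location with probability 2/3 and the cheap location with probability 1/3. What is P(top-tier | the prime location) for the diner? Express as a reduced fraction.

P(the prime location) = (3/4)·1 + (1/4)·(2/3) = 11/12.
By Bayes' rule, P(top-tier | the prime location) = (3/4) / (11/12) = 9/11.

9/11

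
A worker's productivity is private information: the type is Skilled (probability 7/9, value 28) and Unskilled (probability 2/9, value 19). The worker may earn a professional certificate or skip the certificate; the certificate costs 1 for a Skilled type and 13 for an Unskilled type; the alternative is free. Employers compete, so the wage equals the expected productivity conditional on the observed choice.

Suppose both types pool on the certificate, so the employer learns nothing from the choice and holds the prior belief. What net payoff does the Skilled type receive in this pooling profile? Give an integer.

25

Pooled wage = 7/9·28 + 2/9·19 = 26.
Skilled pays cost 1 for the certificate, so net payoff = 26 − 1 = 25.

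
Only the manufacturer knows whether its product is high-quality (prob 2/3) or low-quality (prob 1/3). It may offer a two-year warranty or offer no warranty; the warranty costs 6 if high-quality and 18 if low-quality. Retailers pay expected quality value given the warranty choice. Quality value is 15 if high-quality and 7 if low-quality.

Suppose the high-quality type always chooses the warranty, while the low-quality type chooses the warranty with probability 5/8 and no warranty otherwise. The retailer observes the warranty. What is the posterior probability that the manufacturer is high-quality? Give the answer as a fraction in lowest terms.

P(the warranty) = (2/3)·1 + (1/3)·(5/8) = 7/8.
By Bayes' rule, P(high-quality | the warranty) = (2/3) / (7/8) = 16/21.

16/21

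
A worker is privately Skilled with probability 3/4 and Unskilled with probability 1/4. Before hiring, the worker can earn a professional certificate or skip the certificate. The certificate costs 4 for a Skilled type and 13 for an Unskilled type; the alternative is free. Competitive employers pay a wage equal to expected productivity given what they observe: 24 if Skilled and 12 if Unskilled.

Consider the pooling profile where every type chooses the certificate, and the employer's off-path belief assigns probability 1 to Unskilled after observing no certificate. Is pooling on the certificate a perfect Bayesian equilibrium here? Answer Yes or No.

No

On path, the employer holds the prior and pays 3/4·24 + 1/4·12 = 21. Off path (no certificate), believing Unskilled, it pays 12.
Skilled: the certificate nets 21 − 4 = 17; no certificate nets 12. Skilled stays.
Unskilled: the certificate nets 21 − 13 = 8; no certificate nets 12. Unskilled would deviate.
A type deviates, so pooling fails.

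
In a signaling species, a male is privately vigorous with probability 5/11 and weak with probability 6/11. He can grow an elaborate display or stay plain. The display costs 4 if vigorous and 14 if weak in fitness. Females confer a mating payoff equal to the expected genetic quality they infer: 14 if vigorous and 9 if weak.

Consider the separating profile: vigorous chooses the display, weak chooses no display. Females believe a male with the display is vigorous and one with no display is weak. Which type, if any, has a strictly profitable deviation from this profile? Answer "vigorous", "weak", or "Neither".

The display pays 14; no display pays 9.
vigorous: assigned the display, nets 14 − 4 = 10; deviating to no display nets 9.
weak: assigned no display, nets 9; deviating to the display nets 14 − 14 = 0.
Both types strictly prefer their assigned action; no profitable deviation.

Neither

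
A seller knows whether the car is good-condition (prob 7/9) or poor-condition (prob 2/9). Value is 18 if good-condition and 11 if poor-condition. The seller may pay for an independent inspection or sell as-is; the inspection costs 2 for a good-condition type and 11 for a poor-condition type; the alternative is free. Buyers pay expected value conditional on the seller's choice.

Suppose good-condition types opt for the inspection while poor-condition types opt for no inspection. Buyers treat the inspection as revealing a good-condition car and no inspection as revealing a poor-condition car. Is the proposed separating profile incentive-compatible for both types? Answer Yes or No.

Under these beliefs, the inspection earns price 18 and no inspection earns price 11.
good-condition: the inspection nets 18 − 2 = 16; no inspection nets 11. good-condition prefers the inspection.
poor-condition: the inspection nets 18 − 11 = 7; no inspection nets 11. poor-condition prefers no inspection.
Neither type deviates, so the separating profile is an equilibrium.

Yes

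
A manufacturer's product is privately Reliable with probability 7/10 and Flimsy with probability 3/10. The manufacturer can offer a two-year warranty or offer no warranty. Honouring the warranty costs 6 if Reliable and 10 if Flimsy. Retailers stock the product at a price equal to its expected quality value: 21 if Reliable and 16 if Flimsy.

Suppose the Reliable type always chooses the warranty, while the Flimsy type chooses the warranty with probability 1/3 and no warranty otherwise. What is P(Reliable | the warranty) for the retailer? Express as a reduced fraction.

P(the warranty) = (7/10)·1 + (3/10)·(1/3) = 4/5.
By Bayes' rule, P(Reliable | the warranty) = (7/10) / (4/5) = 7/8.

7/8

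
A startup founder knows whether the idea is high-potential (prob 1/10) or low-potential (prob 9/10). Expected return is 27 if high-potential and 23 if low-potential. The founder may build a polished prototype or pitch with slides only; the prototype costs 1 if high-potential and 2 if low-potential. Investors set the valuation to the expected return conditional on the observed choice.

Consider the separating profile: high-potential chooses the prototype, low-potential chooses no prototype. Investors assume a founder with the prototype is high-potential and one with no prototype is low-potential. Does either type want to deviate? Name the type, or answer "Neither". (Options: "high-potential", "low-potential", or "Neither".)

low-potential

The prototype pays 27; no prototype pays 23.
high-potential: assigned the prototype, nets 27 − 1 = 26; deviating to no prototype nets 23.
low-potential: assigned no prototype, nets 23; deviating to the prototype nets 27 − 2 = 25.
The low-potential type gains 2 by deviating.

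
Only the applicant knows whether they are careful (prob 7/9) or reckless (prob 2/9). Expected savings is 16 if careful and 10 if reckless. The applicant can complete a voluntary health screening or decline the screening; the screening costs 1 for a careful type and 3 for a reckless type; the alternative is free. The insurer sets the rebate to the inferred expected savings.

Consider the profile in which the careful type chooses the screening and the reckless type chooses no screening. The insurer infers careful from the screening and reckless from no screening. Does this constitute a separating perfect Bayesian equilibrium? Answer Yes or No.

Under these beliefs, the screening earns rebate 16 and no screening earns rebate 10.
careful: the screening nets 16 − 1 = 15; no screening nets 10. careful prefers the screening.
reckless: the screening nets 16 − 3 = 13; no screening nets 10. reckless would deviate to the screening.
reckless has a profitable deviation, so the profile is not an equilibrium.

No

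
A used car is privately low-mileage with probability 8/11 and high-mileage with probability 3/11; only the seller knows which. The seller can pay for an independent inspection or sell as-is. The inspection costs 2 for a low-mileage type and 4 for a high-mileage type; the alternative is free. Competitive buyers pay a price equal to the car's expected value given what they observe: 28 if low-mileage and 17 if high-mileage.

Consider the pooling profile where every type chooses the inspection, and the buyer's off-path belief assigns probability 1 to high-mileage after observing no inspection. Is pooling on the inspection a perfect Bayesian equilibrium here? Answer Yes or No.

On path, the buyer holds the prior and pays 8/11·28 + 3/11·17 = 25. Off path (no inspection), believing high-mileage, it pays 17.
low-mileage: the inspection nets 25 − 2 = 23; no inspection nets 17. low-mileage stays.
high-mileage: the inspection nets 25 − 4 = 21; no inspection nets 17. high-mileage stays.
No type deviates, so pooling is sustained.

Yes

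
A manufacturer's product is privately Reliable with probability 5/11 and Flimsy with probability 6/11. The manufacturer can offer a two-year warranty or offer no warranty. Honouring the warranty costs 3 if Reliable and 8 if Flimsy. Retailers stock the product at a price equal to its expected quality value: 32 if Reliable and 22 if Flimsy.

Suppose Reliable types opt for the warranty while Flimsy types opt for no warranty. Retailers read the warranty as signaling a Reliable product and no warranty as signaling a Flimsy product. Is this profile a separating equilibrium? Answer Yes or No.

No

Under these beliefs, the warranty earns price 32 and no warranty earns price 22.
Reliable: the warranty nets 32 − 3 = 29; no warranty nets 22. Reliable prefers the warranty.
Flimsy: the warranty nets 32 − 8 = 24; no warranty nets 22. Flimsy would deviate to the warranty.
Flimsy has a profitable deviation, so the profile is not an equilibrium.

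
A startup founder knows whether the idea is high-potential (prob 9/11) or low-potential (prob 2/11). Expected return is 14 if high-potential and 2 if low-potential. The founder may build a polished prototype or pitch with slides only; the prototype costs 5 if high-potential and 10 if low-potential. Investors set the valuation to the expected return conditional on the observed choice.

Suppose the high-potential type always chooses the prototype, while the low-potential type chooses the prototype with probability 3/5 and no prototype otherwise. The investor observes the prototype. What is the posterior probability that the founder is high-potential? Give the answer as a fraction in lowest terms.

P(the prototype) = (9/11)·1 + (2/11)·(3/5) = 51/55.
By Bayes' rule, P(high-potential | the prototype) = (9/11) / (51/55) = 15/17.

15/17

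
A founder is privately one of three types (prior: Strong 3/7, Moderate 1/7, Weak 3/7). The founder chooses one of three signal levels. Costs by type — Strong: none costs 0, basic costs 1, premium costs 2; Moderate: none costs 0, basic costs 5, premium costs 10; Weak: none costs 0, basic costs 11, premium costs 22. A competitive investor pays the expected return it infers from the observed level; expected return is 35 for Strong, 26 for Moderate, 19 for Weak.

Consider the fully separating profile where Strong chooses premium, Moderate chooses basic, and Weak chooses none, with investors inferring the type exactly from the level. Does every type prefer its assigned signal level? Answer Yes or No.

Separating valuations: premium → 35, basic → 26, none → 19.
Strong (assigned premium): none: 19 − 0 = 19; basic: 26 − 1 = 25; premium: 35 − 2 = 33. Strong stays.
Moderate (assigned basic): none: 19 − 0 = 19; basic: 26 − 5 = 21; premium: 35 − 10 = 25. Moderate prefers premium.
Weak (assigned none): none: 19 − 0 = 19; basic: 26 − 11 = 15; premium: 35 − 22 = 13. Weak stays.
At least one type deviates; the separating profile fails.

No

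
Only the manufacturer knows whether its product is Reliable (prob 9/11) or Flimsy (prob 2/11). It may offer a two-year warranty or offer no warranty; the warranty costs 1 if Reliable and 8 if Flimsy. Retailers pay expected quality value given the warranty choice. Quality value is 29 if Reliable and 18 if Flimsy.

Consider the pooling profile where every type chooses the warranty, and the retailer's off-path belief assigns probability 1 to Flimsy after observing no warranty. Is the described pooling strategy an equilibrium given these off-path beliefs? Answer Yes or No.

Yes

On path, the retailer holds the prior and pays 9/11·29 + 2/11·18 = 27. Off path (no warranty), believing Flimsy, it pays 18.
Reliable: the warranty nets 27 − 1 = 26; no warranty nets 18. Reliable stays.
Flimsy: the warranty nets 27 − 8 = 19; no warranty nets 18. Flimsy stays.
No type deviates, so pooling is sustained.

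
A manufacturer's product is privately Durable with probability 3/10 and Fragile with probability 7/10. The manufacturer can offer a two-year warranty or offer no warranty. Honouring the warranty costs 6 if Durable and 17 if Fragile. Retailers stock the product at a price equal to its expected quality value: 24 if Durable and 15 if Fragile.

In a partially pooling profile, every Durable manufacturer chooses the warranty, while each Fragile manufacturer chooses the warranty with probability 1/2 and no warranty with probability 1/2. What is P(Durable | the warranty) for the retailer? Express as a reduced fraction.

P(the warranty) = (3/10)·1 + (7/10)·(1/2) = 13/20.
By Bayes' rule, P(Durable | the warranty) = (3/10) / (13/20) = 6/13.

6/13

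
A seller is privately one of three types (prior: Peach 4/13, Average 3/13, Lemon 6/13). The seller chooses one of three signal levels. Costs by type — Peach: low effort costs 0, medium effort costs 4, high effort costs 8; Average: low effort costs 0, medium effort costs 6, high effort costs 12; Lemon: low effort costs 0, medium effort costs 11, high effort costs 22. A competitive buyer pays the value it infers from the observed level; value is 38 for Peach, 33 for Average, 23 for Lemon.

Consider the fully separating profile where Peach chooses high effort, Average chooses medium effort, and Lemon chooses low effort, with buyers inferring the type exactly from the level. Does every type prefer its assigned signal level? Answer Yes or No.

Separating prices: high effort → 38, medium effort → 33, low effort → 23.
Peach (assigned high effort): low effort: 23 − 0 = 23; medium effort: 33 − 4 = 29; high effort: 38 − 8 = 30. Peach stays.
Average (assigned medium effort): low effort: 23 − 0 = 23; medium effort: 33 − 6 = 27; high effort: 38 − 12 = 26. Average stays.
Lemon (assigned low effort): low effort: 23 − 0 = 23; medium effort: 33 − 11 = 22; high effort: 38 − 22 = 16. Lemon stays.
Every type prefers its assigned level; separation holds.

Yes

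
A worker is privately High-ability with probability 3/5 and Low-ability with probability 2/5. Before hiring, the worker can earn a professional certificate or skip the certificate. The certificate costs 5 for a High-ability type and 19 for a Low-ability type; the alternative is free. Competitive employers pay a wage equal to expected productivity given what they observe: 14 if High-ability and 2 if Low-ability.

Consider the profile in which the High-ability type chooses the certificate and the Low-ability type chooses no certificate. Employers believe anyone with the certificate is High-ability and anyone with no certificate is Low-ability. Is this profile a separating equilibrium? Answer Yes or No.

Under these beliefs, the certificate earns wage 14 and no certificate earns wage 2.
High-ability: the certificate nets 14 − 5 = 9; no certificate nets 2. High-ability prefers the certificate.
Low-ability: the certificate nets 14 − 19 = -5; no certificate nets 2. Low-ability prefers no certificate.
Neither type deviates, so the separating profile is an equilibrium.

Yes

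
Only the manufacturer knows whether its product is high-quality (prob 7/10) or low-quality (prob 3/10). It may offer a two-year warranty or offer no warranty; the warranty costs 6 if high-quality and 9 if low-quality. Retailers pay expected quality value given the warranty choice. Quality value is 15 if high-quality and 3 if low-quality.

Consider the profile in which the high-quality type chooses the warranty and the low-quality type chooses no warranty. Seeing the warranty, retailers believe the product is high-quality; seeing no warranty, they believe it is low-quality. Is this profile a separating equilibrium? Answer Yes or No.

No

Under these beliefs, the warranty earns price 15 and no warranty earns price 3.
high-quality: the warranty nets 15 − 6 = 9; no warranty nets 3. high-quality prefers the warranty.
low-quality: the warranty nets 15 − 9 = 6; no warranty nets 3. low-quality would deviate to the warranty.
low-quality has a profitable deviation, so the profile is not an equilibrium.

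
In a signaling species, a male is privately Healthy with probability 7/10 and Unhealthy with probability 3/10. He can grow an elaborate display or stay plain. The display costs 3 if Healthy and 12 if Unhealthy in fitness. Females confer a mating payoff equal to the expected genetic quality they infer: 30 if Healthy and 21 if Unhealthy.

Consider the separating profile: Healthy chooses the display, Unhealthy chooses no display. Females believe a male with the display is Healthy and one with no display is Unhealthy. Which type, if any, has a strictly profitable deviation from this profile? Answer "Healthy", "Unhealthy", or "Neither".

Neither

The display pays 30; no display pays 21.
Healthy: assigned the display, nets 30 − 3 = 27; deviating to no display nets 21.
Unhealthy: assigned no display, nets 21; deviating to the display nets 30 − 12 = 18.
Both types strictly prefer their assigned action; no profitable deviation.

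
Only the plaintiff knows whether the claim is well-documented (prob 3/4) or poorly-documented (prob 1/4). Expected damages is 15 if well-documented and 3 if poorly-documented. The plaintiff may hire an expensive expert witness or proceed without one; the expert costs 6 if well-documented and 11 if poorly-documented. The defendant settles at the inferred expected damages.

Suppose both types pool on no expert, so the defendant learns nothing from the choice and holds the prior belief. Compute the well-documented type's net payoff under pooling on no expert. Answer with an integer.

Pooled settlement = 3/4·15 + 1/4·3 = 12.
well-documented pays no cost for no expert, so net payoff = 12.

12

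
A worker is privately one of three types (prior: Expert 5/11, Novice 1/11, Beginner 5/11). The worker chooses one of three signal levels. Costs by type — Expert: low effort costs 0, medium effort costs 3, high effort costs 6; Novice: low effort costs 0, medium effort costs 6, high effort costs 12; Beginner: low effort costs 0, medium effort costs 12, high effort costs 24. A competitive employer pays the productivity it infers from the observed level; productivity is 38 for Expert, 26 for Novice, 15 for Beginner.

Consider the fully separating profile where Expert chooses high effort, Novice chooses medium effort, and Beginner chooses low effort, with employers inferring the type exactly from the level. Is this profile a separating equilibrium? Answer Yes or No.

Separating wages: high effort → 38, medium effort → 26, low effort → 15.
Expert (assigned high effort): low effort: 15 − 0 = 15; medium effort: 26 − 3 = 23; high effort: 38 − 6 = 32. Expert stays.
Novice (assigned medium effort): low effort: 15 − 0 = 15; medium effort: 26 − 6 = 20; high effort: 38 − 12 = 26. Novice prefers high effort.
Beginner (assigned low effort): low effort: 15 − 0 = 15; medium effort: 26 − 12 = 14; high effort: 38 − 24 = 14. Beginner stays.
At least one type deviates; the separating profile fails.

No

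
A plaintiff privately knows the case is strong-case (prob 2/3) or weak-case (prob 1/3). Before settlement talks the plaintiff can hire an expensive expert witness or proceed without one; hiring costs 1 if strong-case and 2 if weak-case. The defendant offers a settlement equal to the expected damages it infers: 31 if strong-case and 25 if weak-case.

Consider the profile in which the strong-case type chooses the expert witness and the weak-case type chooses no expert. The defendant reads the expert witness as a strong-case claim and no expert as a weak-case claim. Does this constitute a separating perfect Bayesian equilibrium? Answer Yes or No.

No

Under these beliefs, the expert witness earns settlement 31 and no expert earns settlement 25.
strong-case: the expert witness nets 31 − 1 = 30; no expert nets 25. strong-case prefers the expert witness.
weak-case: the expert witness nets 31 − 2 = 29; no expert nets 25. weak-case would deviate to the expert witness.
weak-case has a profitable deviation, so the profile is not an equilibrium.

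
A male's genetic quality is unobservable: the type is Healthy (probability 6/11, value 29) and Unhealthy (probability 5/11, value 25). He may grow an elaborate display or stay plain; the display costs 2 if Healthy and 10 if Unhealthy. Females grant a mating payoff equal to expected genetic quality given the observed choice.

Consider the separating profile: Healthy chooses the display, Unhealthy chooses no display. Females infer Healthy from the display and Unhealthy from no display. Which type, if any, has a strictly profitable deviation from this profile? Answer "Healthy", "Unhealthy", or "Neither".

The display pays 29; no display pays 25.
Healthy: assigned the display, nets 29 − 2 = 27; deviating to no display nets 25.
Unhealthy: assigned no display, nets 25; deviating to the display nets 29 − 10 = 19.
Both types strictly prefer their assigned action; no profitable deviation.

Neither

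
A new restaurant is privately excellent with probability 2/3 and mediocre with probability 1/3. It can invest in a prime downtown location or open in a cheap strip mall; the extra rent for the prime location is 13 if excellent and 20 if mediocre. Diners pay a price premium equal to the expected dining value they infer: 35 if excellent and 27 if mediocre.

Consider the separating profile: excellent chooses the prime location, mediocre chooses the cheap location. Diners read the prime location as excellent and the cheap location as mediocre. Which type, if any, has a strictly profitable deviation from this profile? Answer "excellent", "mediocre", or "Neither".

excellent

The prime location pays 35; the cheap location pays 27.
excellent: assigned the prime location, nets 35 − 13 = 22; deviating to the cheap location nets 27.
mediocre: assigned the cheap location, nets 27; deviating to the prime location nets 35 − 20 = 15.
The excellent type gains 5 by deviating.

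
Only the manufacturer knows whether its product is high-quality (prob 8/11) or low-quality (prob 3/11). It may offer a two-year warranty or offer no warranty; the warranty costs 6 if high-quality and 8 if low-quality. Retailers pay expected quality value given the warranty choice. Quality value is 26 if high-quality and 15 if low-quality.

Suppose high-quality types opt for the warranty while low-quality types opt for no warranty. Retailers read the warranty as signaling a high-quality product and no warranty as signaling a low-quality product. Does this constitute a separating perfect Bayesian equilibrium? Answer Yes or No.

No

Under these beliefs, the warranty earns price 26 and no warranty earns price 15.
high-quality: the warranty nets 26 − 6 = 20; no warranty nets 15. high-quality prefers the warranty.
low-quality: the warranty nets 26 − 8 = 18; no warranty nets 15. low-quality would deviate to the warranty.
low-quality has a profitable deviation, so the profile is not an equilibrium.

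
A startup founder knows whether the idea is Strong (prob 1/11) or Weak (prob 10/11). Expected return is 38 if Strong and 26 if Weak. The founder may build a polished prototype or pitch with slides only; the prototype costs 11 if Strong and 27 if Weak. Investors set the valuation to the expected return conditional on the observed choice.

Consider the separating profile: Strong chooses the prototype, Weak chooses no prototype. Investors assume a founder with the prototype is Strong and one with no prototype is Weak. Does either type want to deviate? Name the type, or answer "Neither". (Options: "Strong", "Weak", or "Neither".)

The prototype pays 38; no prototype pays 26.
Strong: assigned the prototype, nets 38 − 11 = 27; deviating to no prototype nets 26.
Weak: assigned no prototype, nets 26; deviating to the prototype nets 38 − 27 = 11.
Both types strictly prefer their assigned action; no profitable deviation.

Neither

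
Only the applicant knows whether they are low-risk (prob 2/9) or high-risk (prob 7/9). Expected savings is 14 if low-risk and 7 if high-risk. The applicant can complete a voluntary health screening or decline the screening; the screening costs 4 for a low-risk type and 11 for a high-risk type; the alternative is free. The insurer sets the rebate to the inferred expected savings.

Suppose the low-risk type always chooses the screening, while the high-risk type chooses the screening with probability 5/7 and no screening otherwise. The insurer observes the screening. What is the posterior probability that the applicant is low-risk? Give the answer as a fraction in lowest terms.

2/7

P(the screening) = (2/9)·1 + (7/9)·(5/7) = 7/9.
By Bayes' rule, P(low-risk | the screening) = (2/9) / (7/9) = 2/7.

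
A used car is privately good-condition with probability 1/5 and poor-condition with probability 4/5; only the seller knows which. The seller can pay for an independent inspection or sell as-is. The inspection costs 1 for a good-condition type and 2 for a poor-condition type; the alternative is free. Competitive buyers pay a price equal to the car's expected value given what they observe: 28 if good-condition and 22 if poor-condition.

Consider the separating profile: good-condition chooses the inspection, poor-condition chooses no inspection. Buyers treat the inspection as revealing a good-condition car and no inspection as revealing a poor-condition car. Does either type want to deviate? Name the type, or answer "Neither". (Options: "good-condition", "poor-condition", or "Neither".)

The inspection pays 28; no inspection pays 22.
good-condition: assigned the inspection, nets 28 − 1 = 27; deviating to no inspection nets 22.
poor-condition: assigned no inspection, nets 22; deviating to the inspection nets 28 − 2 = 26.
The poor-condition type gains 4 by deviating.

poor-condition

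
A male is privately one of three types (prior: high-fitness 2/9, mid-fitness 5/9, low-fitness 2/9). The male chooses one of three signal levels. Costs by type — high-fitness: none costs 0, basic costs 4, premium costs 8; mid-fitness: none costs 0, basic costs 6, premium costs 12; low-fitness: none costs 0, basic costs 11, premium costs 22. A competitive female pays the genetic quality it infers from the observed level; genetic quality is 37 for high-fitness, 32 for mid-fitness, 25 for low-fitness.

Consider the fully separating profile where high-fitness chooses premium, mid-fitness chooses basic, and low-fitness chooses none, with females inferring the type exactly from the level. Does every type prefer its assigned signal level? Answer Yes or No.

Yes

Separating mating payoffs: premium → 37, basic → 32, none → 25.
high-fitness (assigned premium): none: 25 − 0 = 25; basic: 32 − 4 = 28; premium: 37 − 8 = 29. high-fitness stays.
mid-fitness (assigned basic): none: 25 − 0 = 25; basic: 32 − 6 = 26; premium: 37 − 12 = 25. mid-fitness stays.
low-fitness (assigned none): none: 25 − 0 = 25; basic: 32 − 11 = 21; premium: 37 − 22 = 15. low-fitness stays.
Every type prefers its assigned level; separation holds.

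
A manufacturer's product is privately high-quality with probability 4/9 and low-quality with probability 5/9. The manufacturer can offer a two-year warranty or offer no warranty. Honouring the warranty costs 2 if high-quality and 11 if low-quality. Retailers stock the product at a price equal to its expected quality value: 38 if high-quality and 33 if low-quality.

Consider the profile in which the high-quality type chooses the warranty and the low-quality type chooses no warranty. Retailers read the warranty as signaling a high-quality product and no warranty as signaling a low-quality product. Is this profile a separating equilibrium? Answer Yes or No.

Under these beliefs, the warranty earns price 38 and no warranty earns price 33.
high-quality: the warranty nets 38 − 2 = 36; no warranty nets 33. high-quality prefers the warranty.
low-quality: the warranty nets 38 − 11 = 27; no warranty nets 33. low-quality prefers no warranty.
Neither type deviates, so the separating profile is an equilibrium.

Yes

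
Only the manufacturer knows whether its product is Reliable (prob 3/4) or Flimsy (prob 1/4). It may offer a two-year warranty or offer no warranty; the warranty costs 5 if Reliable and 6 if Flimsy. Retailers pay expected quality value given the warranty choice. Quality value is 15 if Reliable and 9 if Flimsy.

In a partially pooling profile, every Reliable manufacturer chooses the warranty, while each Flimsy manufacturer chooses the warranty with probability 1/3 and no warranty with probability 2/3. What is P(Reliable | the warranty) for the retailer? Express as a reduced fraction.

P(the warranty) = (3/4)·1 + (1/4)·(1/3) = 5/6.
By Bayes' rule, P(Reliable | the warranty) = (3/4) / (5/6) = 9/10.

9/10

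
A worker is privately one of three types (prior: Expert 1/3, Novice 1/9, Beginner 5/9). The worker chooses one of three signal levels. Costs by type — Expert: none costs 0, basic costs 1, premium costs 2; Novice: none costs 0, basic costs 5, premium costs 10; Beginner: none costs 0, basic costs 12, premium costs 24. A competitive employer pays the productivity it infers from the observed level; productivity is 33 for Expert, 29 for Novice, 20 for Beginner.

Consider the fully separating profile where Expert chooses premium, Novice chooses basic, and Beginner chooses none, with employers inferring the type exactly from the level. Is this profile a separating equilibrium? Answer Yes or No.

Separating wages: premium → 33, basic → 29, none → 20.
Expert (assigned premium): none: 20 − 0 = 20; basic: 29 − 1 = 28; premium: 33 − 2 = 31. Expert stays.
Novice (assigned basic): none: 20 − 0 = 20; basic: 29 − 5 = 24; premium: 33 − 10 = 23. Novice stays.
Beginner (assigned none): none: 20 − 0 = 20; basic: 29 − 12 = 17; premium: 33 − 24 = 9. Beginner stays.
Every type prefers its assigned level; separation holds.

Yes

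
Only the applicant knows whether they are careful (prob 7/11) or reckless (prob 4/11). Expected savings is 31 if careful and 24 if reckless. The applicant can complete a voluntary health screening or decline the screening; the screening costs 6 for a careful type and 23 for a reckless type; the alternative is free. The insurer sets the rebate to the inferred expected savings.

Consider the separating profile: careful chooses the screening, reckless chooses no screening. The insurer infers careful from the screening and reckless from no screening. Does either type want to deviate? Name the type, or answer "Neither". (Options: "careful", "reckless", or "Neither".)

The screening pays 31; no screening pays 24.
careful: assigned the screening, nets 31 − 6 = 25; deviating to no screening nets 24.
reckless: assigned no screening, nets 24; deviating to the screening nets 31 − 23 = 8.
Both types strictly prefer their assigned action; no profitable deviation.

Neither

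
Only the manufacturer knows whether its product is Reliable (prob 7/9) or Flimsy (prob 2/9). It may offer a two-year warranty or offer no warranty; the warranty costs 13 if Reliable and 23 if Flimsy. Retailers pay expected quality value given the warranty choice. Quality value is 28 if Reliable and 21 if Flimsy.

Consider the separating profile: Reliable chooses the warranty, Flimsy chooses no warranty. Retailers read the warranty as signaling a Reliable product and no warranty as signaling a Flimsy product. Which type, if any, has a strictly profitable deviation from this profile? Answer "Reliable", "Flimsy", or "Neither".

The warranty pays 28; no warranty pays 21.
Reliable: assigned the warranty, nets 28 − 13 = 15; deviating to no warranty nets 21.
Flimsy: assigned no warranty, nets 21; deviating to the warranty nets 28 − 23 = 5.
The Reliable type gains 6 by deviating.

Reliable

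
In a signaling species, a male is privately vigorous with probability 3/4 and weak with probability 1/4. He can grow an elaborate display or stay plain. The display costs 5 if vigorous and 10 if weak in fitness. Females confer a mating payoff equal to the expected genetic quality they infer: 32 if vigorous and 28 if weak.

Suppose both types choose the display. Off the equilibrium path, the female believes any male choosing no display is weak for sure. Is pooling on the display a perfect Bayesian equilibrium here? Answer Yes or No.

No

On path, the female holds the prior and pays 3/4·32 + 1/4·28 = 31. Off path (no display), believing weak, it pays 28.
vigorous: the display nets 31 − 5 = 26; no display nets 28. vigorous would deviate.
weak: the display nets 31 − 10 = 21; no display nets 28. weak would deviate.
A type deviates, so pooling fails.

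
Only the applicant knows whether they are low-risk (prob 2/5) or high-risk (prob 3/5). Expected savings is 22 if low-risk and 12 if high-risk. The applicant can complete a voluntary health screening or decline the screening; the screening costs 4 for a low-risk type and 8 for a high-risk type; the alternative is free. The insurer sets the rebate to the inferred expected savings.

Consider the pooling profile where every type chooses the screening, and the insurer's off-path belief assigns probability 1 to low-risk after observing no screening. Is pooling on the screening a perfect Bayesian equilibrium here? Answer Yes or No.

On path, the insurer holds the prior and pays 2/5·22 + 3/5·12 = 16. Off path (no screening), believing low-risk, it pays 22.
low-risk: the screening nets 16 − 4 = 12; no screening nets 22. low-risk would deviate.
high-risk: the screening nets 16 − 8 = 8; no screening nets 22. high-risk would deviate.
A type deviates, so pooling fails.

No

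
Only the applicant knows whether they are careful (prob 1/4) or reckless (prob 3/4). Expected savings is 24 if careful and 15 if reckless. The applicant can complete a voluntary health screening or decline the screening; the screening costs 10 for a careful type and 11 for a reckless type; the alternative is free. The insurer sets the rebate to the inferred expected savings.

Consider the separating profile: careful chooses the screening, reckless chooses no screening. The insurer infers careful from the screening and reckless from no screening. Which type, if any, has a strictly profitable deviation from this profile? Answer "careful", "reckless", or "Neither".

careful

The screening pays 24; no screening pays 15.
careful: assigned the screening, nets 24 − 10 = 14; deviating to no screening nets 15.
reckless: assigned no screening, nets 15; deviating to the screening nets 24 − 11 = 13.
The careful type gains 1 by deviating.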